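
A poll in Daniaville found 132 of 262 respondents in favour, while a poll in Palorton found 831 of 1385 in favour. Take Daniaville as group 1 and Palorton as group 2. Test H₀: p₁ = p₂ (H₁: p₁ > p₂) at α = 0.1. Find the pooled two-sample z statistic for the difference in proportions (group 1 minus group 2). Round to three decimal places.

z = -2.897

p̂₁ = 132/262 = 0.50382, p̂₂ = 831/1385 = 0.60000.
Pooled p̂ = (132+831)/(262+1385) = 963/1647 = 0.58470.
SE = √(p̂(1−p̂)(1/n₁+1/n₂)) = √(0.58470·0.41530·0.00453882) = √(0.00110214) = 0.03320.
z = (0.50382 − 0.60000)/0.03320 = -0.09618/0.03320 = -2.897.
p-value = P(Z > -2.897) ≈ 0.9981. With α = 0.1, fail to reject H₀.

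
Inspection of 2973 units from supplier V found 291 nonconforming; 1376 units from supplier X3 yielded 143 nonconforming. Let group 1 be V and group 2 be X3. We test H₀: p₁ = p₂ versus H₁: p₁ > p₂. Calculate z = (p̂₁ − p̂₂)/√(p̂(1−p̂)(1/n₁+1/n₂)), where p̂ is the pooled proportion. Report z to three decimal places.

z = -0.618

p̂₁ = 291/2973 = 0.09788, p̂₂ = 143/1376 = 0.10392.
Pooled p̂ = (291+143)/(2973+1376) = 434/4349 = 0.09979.
SE = √(p̂(1−p̂)(1/n₁+1/n₂)) = √(0.09979·0.90021·0.0010631) = √(9.55034e-05) = 0.00977.
z = (0.09788 − 0.10392)/0.00977 = -0.00604/0.00977 = -0.618.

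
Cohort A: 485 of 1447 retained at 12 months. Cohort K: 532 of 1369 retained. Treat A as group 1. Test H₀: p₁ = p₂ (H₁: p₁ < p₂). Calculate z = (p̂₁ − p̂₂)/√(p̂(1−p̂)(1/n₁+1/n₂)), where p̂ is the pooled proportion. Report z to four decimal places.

p̂₁ = 485/1447 = 0.335176, p̂₂ = 532/1369 = 0.388605.
Pooled p̂ = (485+532)/(1447+1369) = 1017/2816 = 0.361151.
SE = √(0.230721 × 0.00142155) = 0.018110.
z = (0.335176 − 0.388605)/0.018110 = -0.053429/0.018110 = -2.9502.

z = -2.9502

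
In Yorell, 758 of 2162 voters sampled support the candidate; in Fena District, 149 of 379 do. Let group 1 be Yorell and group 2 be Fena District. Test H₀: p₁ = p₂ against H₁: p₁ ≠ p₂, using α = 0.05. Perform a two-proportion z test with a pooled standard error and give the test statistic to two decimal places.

p̂₁ = 758/2162 = 0.3506, p̂₂ = 149/379 = 0.3931.
Pooled p̂ = (758+149)/(2162+379) = 907/2541 = 0.3569.
SE = √(p̂(1−p̂)(1/n₁+1/n₂)) = √(0.3569·0.6431·0.00310106) = √(0.000711803) = 0.0267.
z = (0.3506 − 0.3931)/0.0267 = -0.0425/0.0267 = -1.59.
p-value = 2·P(Z > 1.594) ≈ 0.1108, so at α = 0.05 we fail to reject H₀.

z = -1.59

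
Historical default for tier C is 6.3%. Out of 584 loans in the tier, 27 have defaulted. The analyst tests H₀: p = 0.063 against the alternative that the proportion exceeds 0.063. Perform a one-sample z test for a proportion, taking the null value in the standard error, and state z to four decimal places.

z = -1.6677

p̂ = 27/584 = 0.046233.
SE = √(p₀(1−p₀)/n) = √(0.059031/584) = 0.010054.
z = (0.046233 − 0.063)/0.010054 = -0.016767/0.010054 = -1.6677.
p-value = P(Z > -1.668) ≈ 0.9523.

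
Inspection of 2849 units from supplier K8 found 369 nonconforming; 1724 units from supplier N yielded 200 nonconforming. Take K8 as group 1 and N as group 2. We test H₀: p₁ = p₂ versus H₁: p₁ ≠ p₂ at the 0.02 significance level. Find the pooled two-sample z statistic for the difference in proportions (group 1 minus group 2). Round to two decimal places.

p̂₁ = 369/2849 ≈ 0.1295, p̂₂ = 200/1724 ≈ 0.1160.
Pooled p̂ = (369+200)/(2849+1724) = 569/4573 = 0.1244.
SE = √(p̂(1−p̂)(1/n₁+1/n₂)) = √(0.1244·0.8756·0.000931047) = √(0.000101432) = 0.0101.
z = (0.1295 − 0.1160)/0.0101 = 0.0135/0.0101 = 1.34.
p-value = 2·P(Z > 1.341) ≈ 0.1798; since p > α = 0.02, fail to reject H₀.

z = 1.34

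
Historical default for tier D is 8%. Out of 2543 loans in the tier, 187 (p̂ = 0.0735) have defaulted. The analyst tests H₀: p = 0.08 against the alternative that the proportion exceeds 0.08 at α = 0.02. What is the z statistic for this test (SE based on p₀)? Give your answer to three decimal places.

p̂ = 187/2543 ≈ 0.073535.
Standard error under H₀: √(0.08×0.92/2543) = 0.005380.
z = (0.073535 − 0.08)/0.005380 = -0.006465/0.005380 = -1.202.
p-value = P(Z > -1.202) ≈ 0.8853, so at α = 0.02 we fail to reject H₀.

z = -1.202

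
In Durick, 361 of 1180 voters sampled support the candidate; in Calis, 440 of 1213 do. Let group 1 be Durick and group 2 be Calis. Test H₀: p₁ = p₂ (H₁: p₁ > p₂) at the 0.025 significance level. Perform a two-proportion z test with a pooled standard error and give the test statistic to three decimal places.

z = -2.944

p̂₁ = 361/1180 = 0.30593, p̂₂ = 440/1213 = 0.36274.
Pooled p̂ = (361+440)/(1180+1213) = 801/2393 = 0.33473.
SE = √(p̂(1−p̂)(1/n₁+1/n₂)) = √(0.33473·0.66527·0.00167186) = √(0.000372297) = 0.01930.
z = (0.30593 − 0.36274)/0.01930 = -0.05681/0.01930 = -2.944.
p-value = P(Z > -2.944) ≈ 0.9984; since p > α = 0.025, fail to reject H₀.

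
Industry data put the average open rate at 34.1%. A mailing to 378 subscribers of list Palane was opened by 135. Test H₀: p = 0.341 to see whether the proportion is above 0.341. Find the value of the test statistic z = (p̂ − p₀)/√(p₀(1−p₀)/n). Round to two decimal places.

z = 0.66

p̂ = 135/378 = 0.3571.
Standard error under H₀: √(0.341×0.659/378) = 0.0244.
z = (0.3571 − 0.341)/0.0244 = 0.0161/0.0244 = 0.66.
p-value = P(Z > 0.662) ≈ 0.2540.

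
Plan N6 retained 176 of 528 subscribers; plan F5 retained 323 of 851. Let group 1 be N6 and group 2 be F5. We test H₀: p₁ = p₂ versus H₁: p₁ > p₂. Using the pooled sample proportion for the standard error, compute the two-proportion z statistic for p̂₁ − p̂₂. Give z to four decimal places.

p̂₁ = 176/528 = 0.333333, p̂₂ = 323/851 = 0.379553.
Pooled p̂ = (176+323)/(528+851) = 499/1379 = 0.361856.
SE = √(p̂(1−p̂)(1/n₁+1/n₂)) = √(0.361856·0.638144·0.00306903) = √(0.000708689) = 0.026621.
z = (0.333333 − 0.379553)/0.026621 = -0.046220/0.026621 = -1.7362.

z = -1.7362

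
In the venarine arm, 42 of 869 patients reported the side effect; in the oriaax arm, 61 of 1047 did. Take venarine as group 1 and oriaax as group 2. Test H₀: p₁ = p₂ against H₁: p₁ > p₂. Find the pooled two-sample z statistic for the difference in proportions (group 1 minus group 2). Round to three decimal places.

p̂₁ = 42/869 = 0.04833, p̂₂ = 61/1047 = 0.05826.
Pooled p̂ = (42+61)/(869+1047) = 103/1916 = 0.05376.
SE = √(p̂(1−p̂)(1/n₁+1/n₂)) = √(0.05376·0.94624·0.00210586) = √(0.000107121) = 0.01035.
z = (0.04833 − 0.05826)/0.01035 = -0.00993/0.01035 = -0.959.

z = -0.959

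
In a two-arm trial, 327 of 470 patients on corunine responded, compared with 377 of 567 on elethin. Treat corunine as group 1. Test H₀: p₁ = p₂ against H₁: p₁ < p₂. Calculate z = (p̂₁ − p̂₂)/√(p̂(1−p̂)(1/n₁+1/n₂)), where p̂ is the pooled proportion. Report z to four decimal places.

z = 1.0589

p̂₁ = 327/470 = 0.695745, p̂₂ = 377/567 = 0.664903.
Pooled p̂ = (327+377)/(470+567) = 704/1037 = 0.678881.
SE = √(p̂(1−p̂)(1/n₁+1/n₂)) = √(0.678881·0.321119·0.00389133) = √(0.000848315) = 0.029126.
z = (0.695745 − 0.664903)/0.029126 = 0.030842/0.029126 = 1.0589.
p-value = P(Z < 1.059) ≈ 0.8552.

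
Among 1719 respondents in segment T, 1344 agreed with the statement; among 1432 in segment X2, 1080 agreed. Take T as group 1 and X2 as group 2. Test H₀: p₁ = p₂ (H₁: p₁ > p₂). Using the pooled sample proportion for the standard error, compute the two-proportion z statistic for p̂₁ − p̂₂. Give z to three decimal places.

z = 1.835

p̂₁ = 1344/1719 ≈ 0.78185, p̂₂ = 1080/1432 ≈ 0.75419.
Pooled p̂ = (1344+1080)/(1719+1432) = 2424/3151 = 0.76928.
SE = √(p̂(1−p̂)(1/n₁+1/n₂)) = √(0.76928·0.23072·0.00128006) = √(0.000227196) = 0.01507.
z = (0.78185 − 0.75419)/0.01507 = 0.02766/0.01507 = 1.835.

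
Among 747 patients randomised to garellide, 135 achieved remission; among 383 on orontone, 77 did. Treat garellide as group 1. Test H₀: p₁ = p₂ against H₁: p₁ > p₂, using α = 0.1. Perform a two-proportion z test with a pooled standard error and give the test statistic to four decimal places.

p̂₁ = 135/747 = 0.1807229, p̂₂ = 77/383 = 0.2010444.
Pooled p̂ = (135+77)/(747+383) = 212/1130 = 0.1876106.
SE = √(0.152413 × 0.00394965) = 0.0245352.
z = (0.1807229 − 0.2010444)/0.0245352 = -0.0203215/0.0245352 = -0.8283.
p-value = P(Z > -0.828) ≈ 0.7962; since p > α = 0.1, fail to reject H₀.

z = -0.8283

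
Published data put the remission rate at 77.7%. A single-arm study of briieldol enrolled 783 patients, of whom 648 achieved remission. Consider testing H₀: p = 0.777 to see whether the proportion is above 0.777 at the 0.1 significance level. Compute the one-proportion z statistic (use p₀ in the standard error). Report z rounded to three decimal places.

z = 3.401

p̂ = 648/783 ≈ 0.827586.
SE = √(p₀(1−p₀)/n) = √(0.17327/783) = 0.014876.
z = (0.827586 − 0.777)/0.014876 = 0.050586/0.014876 = 3.401.
p-value = P(Z > 3.401) ≈ 0.0003, so at α = 0.1 we reject H₀.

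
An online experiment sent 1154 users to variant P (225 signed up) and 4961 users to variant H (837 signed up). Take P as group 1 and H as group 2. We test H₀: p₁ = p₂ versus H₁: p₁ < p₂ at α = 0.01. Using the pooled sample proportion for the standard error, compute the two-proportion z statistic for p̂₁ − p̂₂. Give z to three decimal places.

z = 2.121

p̂₁ = 225/1154 = 0.194974, p̂₂ = 837/4961 = 0.168716.
Pooled p̂ = (225+837)/(1154+4961) = 1062/6115 = 0.173671.
SE = √(0.14351 × 0.00106812) = 0.012381.
z = (0.194974 − 0.168716)/0.012381 = 0.026258/0.012381 = 2.121.
p-value = P(Z < 2.121) ≈ 0.9830. With α = 0.01, fail to reject H₀.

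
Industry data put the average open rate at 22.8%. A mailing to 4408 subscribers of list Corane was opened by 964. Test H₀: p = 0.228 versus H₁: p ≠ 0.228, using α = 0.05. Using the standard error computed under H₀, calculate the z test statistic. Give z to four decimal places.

z = -1.4728

p̂ = 964/4408 ≈ 0.2186933.
SE = √(p₀(1−p₀)/n) = √(0.17602/4408) = 0.0063191.
z = (0.2186933 − 0.228)/0.0063191 = -0.0093067/0.0063191 = -1.4728.
Two-sided p-value ≈ 2·Φ(−1.473) = 0.1408, so at α = 0.05 we fail to reject H₀.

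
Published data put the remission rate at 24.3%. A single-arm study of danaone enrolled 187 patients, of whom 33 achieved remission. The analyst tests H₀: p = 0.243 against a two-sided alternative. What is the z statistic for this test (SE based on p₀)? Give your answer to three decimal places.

p̂ = 33/187 ≈ 0.17647.
SE = √(p₀(1−p₀)/n) = √(0.18395/187) = 0.03136.
z = (0.17647 − 0.243)/0.03136 = -0.06653/0.03136 = -2.121.

z = -2.121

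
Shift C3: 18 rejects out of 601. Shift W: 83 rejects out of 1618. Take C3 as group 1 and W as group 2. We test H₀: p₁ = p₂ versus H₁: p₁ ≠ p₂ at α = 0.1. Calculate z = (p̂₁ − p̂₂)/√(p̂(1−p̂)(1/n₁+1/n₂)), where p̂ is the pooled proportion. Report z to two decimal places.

p̂₁ = 18/601 ≈ 0.02995, p̂₂ = 83/1618 ≈ 0.05130.
Pooled p̂ = (18+83)/(601+1618) = 101/2219 = 0.04552.
SE = √(0.0434443 × 0.00228194) = 0.00996.
z = (0.02995 − 0.05130)/0.00996 = -0.02135/0.00996 = -2.14.
p-value = 2·P(Z > 2.144) ≈ 0.0320, so at α = 0.1 we reject H₀.

z = -2.14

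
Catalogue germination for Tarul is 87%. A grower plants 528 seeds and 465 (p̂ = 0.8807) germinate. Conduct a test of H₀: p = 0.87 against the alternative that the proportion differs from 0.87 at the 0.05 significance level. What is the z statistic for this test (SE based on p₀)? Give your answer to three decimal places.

p̂ = 465/528 = 0.88068.
SE = √(p₀(1−p₀)/n) = √(0.1131/528) = 0.01464.
z = (0.88068 − 0.87)/0.01464 = 0.01068/0.01464 = 0.730.
p-value = 2·P(Z > 0.730) ≈ 0.4655, so at α = 0.05 we fail to reject H₀.

z = 0.730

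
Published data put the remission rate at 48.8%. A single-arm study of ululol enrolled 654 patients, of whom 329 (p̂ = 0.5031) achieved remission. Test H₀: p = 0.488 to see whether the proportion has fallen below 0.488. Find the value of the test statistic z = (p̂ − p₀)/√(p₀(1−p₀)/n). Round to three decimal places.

p̂ = 329/654 ≈ 0.50306.
Under H₀, SE = √(0.488·0.512/654) = √(0.000382043) = 0.01955.
z = (0.50306 − 0.488)/0.01955 = 0.01506/0.01955 = 0.770.
p-value = P(Z < 0.770) ≈ 0.7795.

z = 0.770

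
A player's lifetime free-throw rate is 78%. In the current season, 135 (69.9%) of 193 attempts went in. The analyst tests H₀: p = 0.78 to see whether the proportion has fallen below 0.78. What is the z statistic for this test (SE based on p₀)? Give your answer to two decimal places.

p̂ = 135/193 = 0.6995.
SE = √(p₀(1−p₀)/n) = √(0.1716/193) = 0.0298.
z = (0.6995 − 0.78)/0.0298 = -0.0805/0.0298 = -2.70.
p-value = P(Z < -2.700) ≈ 0.0035.

z = -2.70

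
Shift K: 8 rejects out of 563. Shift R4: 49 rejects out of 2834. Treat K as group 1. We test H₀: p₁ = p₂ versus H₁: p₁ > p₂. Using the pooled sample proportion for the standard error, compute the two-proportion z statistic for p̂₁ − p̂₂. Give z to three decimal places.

z = -0.520

p̂₁ = 8/563 = 0.014210, p̂₂ = 49/2834 = 0.017290.
Pooled p̂ = (8+49)/(563+2834) = 57/3397 = 0.016780.
SE = √(0.016498 × 0.00212906) = 0.005927.
z = (0.014210 − 0.017290)/0.005927 = -0.003080/0.005927 = -0.520.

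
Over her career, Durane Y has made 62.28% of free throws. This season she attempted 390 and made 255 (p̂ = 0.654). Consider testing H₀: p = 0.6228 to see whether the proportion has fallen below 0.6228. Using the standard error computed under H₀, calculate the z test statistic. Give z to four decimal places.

p̂ = 255/390 ≈ 0.653846.
Standard error under H₀: √(0.6228×0.3772/390) = 0.024543.
z = (0.653846 − 0.6228)/0.024543 = 0.031046/0.024543 = 1.2650.

z = 1.2650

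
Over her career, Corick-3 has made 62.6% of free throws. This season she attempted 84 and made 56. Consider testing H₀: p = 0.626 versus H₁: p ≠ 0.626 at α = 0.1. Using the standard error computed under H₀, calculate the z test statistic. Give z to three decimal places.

z = 0.770

p̂ = 56/84 ≈ 0.66667.
Under H₀, SE = √(0.626·0.374/84) = √(0.00278719) = 0.05279.
z = (0.66667 − 0.626)/0.05279 = 0.04067/0.05279 = 0.770.
p-value = 2·P(Z > 0.770) ≈ 0.4411. With α = 0.1, fail to reject H₀.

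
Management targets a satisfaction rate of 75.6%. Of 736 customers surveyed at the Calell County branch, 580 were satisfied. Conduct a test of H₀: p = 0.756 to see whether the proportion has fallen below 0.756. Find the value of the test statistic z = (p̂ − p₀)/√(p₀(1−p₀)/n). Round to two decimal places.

z = 2.02

p̂ = 580/736 = 0.78804.
SE = √(p₀(1−p₀)/n) = √(0.18446/736) = 0.01583.
z = (0.78804 − 0.756)/0.01583 = 0.03204/0.01583 = 2.02.
p-value = P(Z < 2.024) ≈ 0.9785.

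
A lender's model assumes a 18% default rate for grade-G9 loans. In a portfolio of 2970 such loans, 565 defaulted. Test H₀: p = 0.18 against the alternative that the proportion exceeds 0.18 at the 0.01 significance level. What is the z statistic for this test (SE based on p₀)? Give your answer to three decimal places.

p̂ = 565/2970 ≈ 0.19024.
Standard error under H₀: √(0.18×0.82/2970) = 0.00705.
z = (0.19024 − 0.18)/0.00705 = 0.01024/0.00705 = 1.452.
p-value = P(Z > 1.452) ≈ 0.0733. With α = 0.01, fail to reject H₀.

z = 1.452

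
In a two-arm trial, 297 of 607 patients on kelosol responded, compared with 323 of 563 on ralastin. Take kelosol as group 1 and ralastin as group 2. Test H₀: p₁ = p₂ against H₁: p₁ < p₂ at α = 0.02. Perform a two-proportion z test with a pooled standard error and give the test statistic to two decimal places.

p̂₁ = 297/607 = 0.4893, p̂₂ = 323/563 = 0.5737.
Pooled p̂ = (297+323)/(607+563) = 620/1170 = 0.5299.
SE = √(p̂(1−p̂)(1/n₁+1/n₂)) = √(0.5299·0.4701·0.00342365) = √(0.000852848) = 0.0292.
z = (0.4893 − 0.5737)/0.0292 = -0.0844/0.0292 = -2.89.
p-value = P(Z < -2.891) ≈ 0.0019; since p < α = 0.02, reject H₀.

z = -2.89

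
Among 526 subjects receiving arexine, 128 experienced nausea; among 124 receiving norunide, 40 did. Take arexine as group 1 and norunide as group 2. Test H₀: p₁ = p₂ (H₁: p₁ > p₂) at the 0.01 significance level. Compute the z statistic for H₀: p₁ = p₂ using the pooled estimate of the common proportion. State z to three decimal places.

p̂₁ = 128/526 ≈ 0.24335, p̂₂ = 40/124 ≈ 0.32258.
Pooled p̂ = (128+40)/(526+124) = 168/650 = 0.25846.
SE = √(0.191659 × 0.00996566) = 0.04370.
z = (0.24335 − 0.32258)/0.04370 = -0.07923/0.04370 = -1.813.
p-value = P(Z > -1.813) ≈ 0.9651; since p > α = 0.01, fail to reject H₀.

z = -1.813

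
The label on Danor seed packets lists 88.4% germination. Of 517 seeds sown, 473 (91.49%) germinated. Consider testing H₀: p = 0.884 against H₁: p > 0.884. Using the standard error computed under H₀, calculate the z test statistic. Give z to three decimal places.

p̂ = 473/517 = 0.91489.
Standard error under H₀: √(0.884×0.116/517) = 0.01408.
z = (0.91489 − 0.884)/0.01408 = 0.03089/0.01408 = 2.194.
p-value = P(Z > 2.194) ≈ 0.0141.

z = 2.194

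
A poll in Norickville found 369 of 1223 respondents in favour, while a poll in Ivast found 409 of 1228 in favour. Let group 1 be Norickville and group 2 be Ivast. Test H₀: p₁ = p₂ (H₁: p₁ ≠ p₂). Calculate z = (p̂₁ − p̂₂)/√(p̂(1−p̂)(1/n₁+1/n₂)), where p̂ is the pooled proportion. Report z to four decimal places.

p̂₁ = 369/1223 = 0.301717, p̂₂ = 409/1228 = 0.333062.
Pooled p̂ = (369+409)/(1223+1228) = 778/2451 = 0.317421.
SE = √(p̂(1−p̂)(1/n₁+1/n₂)) = √(0.317421·0.682579·0.00163199) = √(0.000353596) = 0.018804.
z = (0.301717 − 0.333062)/0.018804 = -0.031345/0.018804 = -1.6669.
Two-sided p-value ≈ 2·Φ(−1.667) = 0.0955.

z = -1.6669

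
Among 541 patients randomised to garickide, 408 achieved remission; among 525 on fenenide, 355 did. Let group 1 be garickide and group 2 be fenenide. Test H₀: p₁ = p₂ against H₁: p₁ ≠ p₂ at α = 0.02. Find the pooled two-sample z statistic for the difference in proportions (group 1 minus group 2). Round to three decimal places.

p̂₁ = 408/541 = 0.75416, p̂₂ = 355/525 = 0.67619.
Pooled p̂ = (408+355)/(541+525) = 763/1066 = 0.71576.
SE = √(0.203448 × 0.00375319) = 0.02763.
z = (0.75416 − 0.67619)/0.02763 = 0.07797/0.02763 = 2.822.
Two-sided p-value ≈ 2·Φ(−2.822) = 0.0048, so at α = 0.02 we reject H₀.

z = 2.822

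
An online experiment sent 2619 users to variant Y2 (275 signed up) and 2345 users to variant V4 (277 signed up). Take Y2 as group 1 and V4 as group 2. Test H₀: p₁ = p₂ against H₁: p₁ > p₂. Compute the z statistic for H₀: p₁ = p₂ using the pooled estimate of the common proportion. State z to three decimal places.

p̂₁ = 275/2619 = 0.10500, p̂₂ = 277/2345 = 0.11812.
Pooled p̂ = (275+277)/(2619+2345) = 552/4964 = 0.11120.
SE = √(p̂(1−p̂)(1/n₁+1/n₂)) = √(0.11120·0.88880·0.000808264) = √(7.98849e-05) = 0.00894.
z = (0.10500 − 0.11812)/0.00894 = -0.01312/0.00894 = -1.468.
p-value = P(Z > -1.468) ≈ 0.9290.

z = -1.468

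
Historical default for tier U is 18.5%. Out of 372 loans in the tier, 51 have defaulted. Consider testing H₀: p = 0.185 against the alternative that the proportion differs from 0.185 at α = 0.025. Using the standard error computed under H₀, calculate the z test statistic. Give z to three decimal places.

z = -2.379

p̂ = 51/372 = 0.137097.
Standard error under H₀: √(0.185×0.815/372) = 0.020132.
z = (0.137097 − 0.185)/0.020132 = -0.047903/0.020132 = -2.379.
Two-sided p-value ≈ 2·Φ(−2.379) = 0.0173, so at α = 0.025 we reject H₀.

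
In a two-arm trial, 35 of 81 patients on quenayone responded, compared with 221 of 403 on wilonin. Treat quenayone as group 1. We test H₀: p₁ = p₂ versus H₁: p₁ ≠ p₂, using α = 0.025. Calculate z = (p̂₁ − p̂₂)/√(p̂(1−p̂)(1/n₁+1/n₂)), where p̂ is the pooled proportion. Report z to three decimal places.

z = -1.913

p̂₁ = 35/81 ≈ 0.43210, p̂₂ = 221/403 ≈ 0.54839.
Pooled p̂ = (35+221)/(81+403) = 256/484 = 0.52893.
SE = √(p̂(1−p̂)(1/n₁+1/n₂)) = √(0.52893·0.47107·0.0148271) = √(0.00369436) = 0.06078.
z = (0.43210 − 0.54839)/0.06078 = -0.11629/0.06078 = -1.913.
Two-sided p-value ≈ 2·Φ(−1.913) = 0.0557. With α = 0.025, fail to reject H₀.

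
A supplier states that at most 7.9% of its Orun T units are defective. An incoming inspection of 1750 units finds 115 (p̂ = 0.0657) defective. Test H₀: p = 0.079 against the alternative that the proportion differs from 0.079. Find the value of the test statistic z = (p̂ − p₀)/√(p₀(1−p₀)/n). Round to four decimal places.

z = -2.0604

p̂ = 115/1750 = 0.0657143.
Standard error under H₀: √(0.079×0.921/1750) = 0.0064480.
z = (0.0657143 − 0.079)/0.0064480 = -0.0132857/0.0064480 = -2.0604.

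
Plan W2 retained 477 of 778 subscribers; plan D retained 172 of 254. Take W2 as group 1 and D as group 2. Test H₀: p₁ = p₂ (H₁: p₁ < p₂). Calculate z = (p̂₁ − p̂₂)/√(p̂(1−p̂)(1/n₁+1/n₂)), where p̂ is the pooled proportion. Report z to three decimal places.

p̂₁ = 477/778 ≈ 0.61311, p̂₂ = 172/254 ≈ 0.67717.
Pooled p̂ = (477+172)/(778+254) = 649/1032 = 0.62888.
SE = √(p̂(1−p̂)(1/n₁+1/n₂)) = √(0.62888·0.37112·0.00522235) = √(0.00121885) = 0.03491.
z = (0.61311 − 0.67717)/0.03491 = -0.06406/0.03491 = -1.835.

z = -1.835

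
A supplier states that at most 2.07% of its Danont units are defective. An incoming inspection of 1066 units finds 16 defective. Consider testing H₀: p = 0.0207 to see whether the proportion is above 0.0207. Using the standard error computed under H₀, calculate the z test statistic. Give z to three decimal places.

z = -1.305

p̂ = 16/1066 = 0.01501.
SE = √(p₀(1−p₀)/n) = √(0.020272/1066) = 0.00436.
z = (0.01501 − 0.0207)/0.00436 = -0.00569/0.00436 = -1.305.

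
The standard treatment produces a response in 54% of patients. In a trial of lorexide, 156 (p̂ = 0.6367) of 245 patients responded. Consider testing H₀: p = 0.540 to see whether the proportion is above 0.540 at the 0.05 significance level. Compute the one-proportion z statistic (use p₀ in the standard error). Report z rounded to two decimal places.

p̂ = 156/245 ≈ 0.6367.
SE = √(p₀(1−p₀)/n) = √(0.2484/245) = 0.0318.
z = (0.6367 − 0.54)/0.0318 = 0.0967/0.0318 = 3.04.
p-value = P(Z > 3.038) ≈ 0.0012, so at α = 0.05 we reject H₀.

z = 3.04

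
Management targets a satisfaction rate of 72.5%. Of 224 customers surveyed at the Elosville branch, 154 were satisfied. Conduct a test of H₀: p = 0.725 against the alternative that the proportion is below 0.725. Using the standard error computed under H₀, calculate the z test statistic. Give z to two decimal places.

p̂ = 154/224 ≈ 0.6875.
SE = √(p₀(1−p₀)/n) = √(0.19937/224) = 0.0298.
z = (0.6875 − 0.725)/0.0298 = -0.0375/0.0298 = -1.26.
p-value = P(Z < -1.257) ≈ 0.1044.

z = -1.26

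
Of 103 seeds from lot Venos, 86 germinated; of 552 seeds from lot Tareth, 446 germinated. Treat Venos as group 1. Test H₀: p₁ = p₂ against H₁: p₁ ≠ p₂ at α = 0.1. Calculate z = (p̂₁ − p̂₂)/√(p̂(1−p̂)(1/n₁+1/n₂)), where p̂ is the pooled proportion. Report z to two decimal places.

p̂₁ = 86/103 = 0.8350, p̂₂ = 446/552 = 0.8080.
Pooled p̂ = (86+446)/(103+552) = 532/655 = 0.8122.
SE = √(p̂(1−p̂)(1/n₁+1/n₂)) = √(0.8122·0.1878·0.0115203) = √(0.00175711) = 0.0419.
z = (0.8350 − 0.8080)/0.0419 = 0.0270/0.0419 = 0.64.
p-value = 2·P(Z > 0.644) ≈ 0.5198. With α = 0.1, fail to reject H₀.

z = 0.64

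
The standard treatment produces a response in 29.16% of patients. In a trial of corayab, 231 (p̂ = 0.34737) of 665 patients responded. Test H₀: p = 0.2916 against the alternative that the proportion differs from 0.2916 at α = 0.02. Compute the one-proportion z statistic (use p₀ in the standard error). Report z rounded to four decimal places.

p̂ = 231/665 ≈ 0.3473684.
Under H₀, SE = √(0.2916·0.7084/665) = √(0.000310631) = 0.0176247.
z = (0.3473684 − 0.2916)/0.0176247 = 0.0557684/0.0176247 = 3.1642.
Two-sided p-value ≈ 2·Φ(−3.164) = 0.0016, so at α = 0.02 we reject H₀.

z = 3.1642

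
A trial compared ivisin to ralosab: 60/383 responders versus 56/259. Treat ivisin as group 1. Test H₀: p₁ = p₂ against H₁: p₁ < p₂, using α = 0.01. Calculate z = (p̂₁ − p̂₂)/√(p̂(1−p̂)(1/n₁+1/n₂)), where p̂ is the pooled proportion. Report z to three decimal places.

p̂₁ = 60/383 ≈ 0.15666, p̂₂ = 56/259 ≈ 0.21622.
Pooled p̂ = (60+56)/(383+259) = 116/642 = 0.18069.
SE = √(0.148038 × 0.00647197) = 0.03095.
z = (0.15666 − 0.21622)/0.03095 = -0.05956/0.03095 = -1.924.
p-value = P(Z < -1.924) ≈ 0.0272. With α = 0.01, fail to reject H₀.

z = -1.924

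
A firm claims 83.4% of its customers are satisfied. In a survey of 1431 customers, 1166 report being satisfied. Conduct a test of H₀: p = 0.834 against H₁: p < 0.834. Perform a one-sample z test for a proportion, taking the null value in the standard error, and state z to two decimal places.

p̂ = 1166/1431 = 0.81481.
Standard error under H₀: √(0.834×0.166/1431) = 0.00984.
z = (0.81481 − 0.834)/0.00984 = -0.01919/0.00984 = -1.95.
p-value = P(Z < -1.951) ≈ 0.0256.

z = -1.95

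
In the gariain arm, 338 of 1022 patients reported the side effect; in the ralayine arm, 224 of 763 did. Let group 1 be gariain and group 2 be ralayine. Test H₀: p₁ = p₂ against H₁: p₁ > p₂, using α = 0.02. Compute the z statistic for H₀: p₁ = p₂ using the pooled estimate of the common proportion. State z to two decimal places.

z = 1.67

p̂₁ = 338/1022 = 0.3307, p̂₂ = 224/763 = 0.2936.
Pooled p̂ = (338+224)/(1022+763) = 562/1785 = 0.3148.
SE = √(0.215718 × 0.00228909) = 0.0222.
z = (0.3307 − 0.2936)/0.0222 = 0.0371/0.0222 = 1.67.
p-value = P(Z > 1.672) ≈ 0.0473, so at α = 0.02 we fail to reject H₀.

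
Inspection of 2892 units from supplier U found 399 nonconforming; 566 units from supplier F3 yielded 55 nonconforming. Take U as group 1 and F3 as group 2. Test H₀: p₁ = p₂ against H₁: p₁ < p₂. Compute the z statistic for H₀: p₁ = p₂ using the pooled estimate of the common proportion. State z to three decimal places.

z = 2.628

p̂₁ = 399/2892 ≈ 0.137967, p̂₂ = 55/566 ≈ 0.097173.
Pooled p̂ = (399+55)/(2892+566) = 454/3458 = 0.131290.
SE = √(p̂(1−p̂)(1/n₁+1/n₂)) = √(0.131290·0.868710·0.00211257) = √(0.000240944) = 0.015522.
z = (0.137967 − 0.097173)/0.015522 = 0.040794/0.015522 = 2.628.
p-value = P(Z < 2.628) ≈ 0.9957.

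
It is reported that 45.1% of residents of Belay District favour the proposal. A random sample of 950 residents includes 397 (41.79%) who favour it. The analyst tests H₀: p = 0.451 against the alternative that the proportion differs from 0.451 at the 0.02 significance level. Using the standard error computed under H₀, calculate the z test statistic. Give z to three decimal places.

p̂ = 397/950 ≈ 0.41789.
Under H₀, SE = √(0.451·0.549/950) = √(0.000260631) = 0.01614.
z = (0.41789 − 0.451)/0.01614 = -0.03311/0.01614 = -2.051.
p-value = 2·P(Z > 2.051) ≈ 0.0403. With α = 0.02, fail to reject H₀.

z = -2.051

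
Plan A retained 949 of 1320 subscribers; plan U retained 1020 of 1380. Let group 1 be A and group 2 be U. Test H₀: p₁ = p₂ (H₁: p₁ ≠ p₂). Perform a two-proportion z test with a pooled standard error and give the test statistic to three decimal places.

z = -1.180

p̂₁ = 949/1320 = 0.71894, p̂₂ = 1020/1380 = 0.73913.
Pooled p̂ = (949+1020)/(1320+1380) = 1969/2700 = 0.72926.
SE = √(0.19744 × 0.00148221) = 0.01711.
z = (0.71894 − 0.73913)/0.01711 = -0.02019/0.01711 = -1.180.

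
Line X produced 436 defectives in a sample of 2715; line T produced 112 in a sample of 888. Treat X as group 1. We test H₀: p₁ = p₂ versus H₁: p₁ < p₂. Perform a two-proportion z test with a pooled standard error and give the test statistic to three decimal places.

z = 2.482

p̂₁ = 436/2715 ≈ 0.160589, p̂₂ = 112/888 ≈ 0.126126.
Pooled p̂ = (436+112)/(2715+888) = 548/3603 = 0.152095.
SE = √(p̂(1−p̂)(1/n₁+1/n₂)) = √(0.152095·0.847905·0.00149445) = √(0.000192728) = 0.013883.
z = (0.160589 − 0.126126)/0.013883 = 0.034463/0.013883 = 2.482.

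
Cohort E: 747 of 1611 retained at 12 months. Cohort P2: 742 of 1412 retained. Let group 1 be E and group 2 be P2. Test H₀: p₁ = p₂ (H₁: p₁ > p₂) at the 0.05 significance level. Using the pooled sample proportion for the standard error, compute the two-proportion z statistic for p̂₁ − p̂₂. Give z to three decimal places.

z = -3.391

p̂₁ = 747/1611 ≈ 0.46369, p̂₂ = 742/1412 ≈ 0.52550.
Pooled p̂ = (747+742)/(1611+1412) = 1489/3023 = 0.49256.
SE = √(0.249945 × 0.00132895) = 0.01823.
z = (0.46369 − 0.52550)/0.01823 = -0.06181/0.01823 = -3.391.
p-value = P(Z > -3.391) ≈ 0.9997. With α = 0.05, fail to reject H₀.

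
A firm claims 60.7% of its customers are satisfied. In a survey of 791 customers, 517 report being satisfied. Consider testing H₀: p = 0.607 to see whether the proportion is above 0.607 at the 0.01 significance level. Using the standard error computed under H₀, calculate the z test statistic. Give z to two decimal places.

p̂ = 517/791 ≈ 0.6536.
Under H₀, SE = √(0.607·0.393/791) = √(0.000301582) = 0.0174.
z = (0.6536 − 0.607)/0.0174 = 0.0466/0.0174 = 2.68.
p-value = P(Z > 2.684) ≈ 0.0036; since p < α = 0.01, reject H₀.

z = 2.68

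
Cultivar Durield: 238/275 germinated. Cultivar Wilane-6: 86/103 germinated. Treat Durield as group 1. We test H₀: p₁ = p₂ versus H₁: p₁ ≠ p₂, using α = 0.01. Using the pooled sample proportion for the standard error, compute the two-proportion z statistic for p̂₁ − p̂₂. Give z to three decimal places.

z = 0.755

p̂₁ = 238/275 = 0.86545, p̂₂ = 86/103 = 0.83495.
Pooled p̂ = (238+86)/(275+103) = 324/378 = 0.85714.
SE = √(0.122449 × 0.0133451) = 0.04042.
z = (0.86545 − 0.83495)/0.04042 = 0.03050/0.04042 = 0.755.
Two-sided p-value ≈ 2·Φ(−0.755) = 0.4505; since p > α = 0.01, fail to reject H₀.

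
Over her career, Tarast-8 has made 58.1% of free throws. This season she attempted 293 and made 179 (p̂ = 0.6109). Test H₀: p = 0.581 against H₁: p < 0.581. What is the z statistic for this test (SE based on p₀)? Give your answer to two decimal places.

p̂ = 179/293 = 0.6109.
Under H₀, SE = √(0.581·0.419/293) = √(0.00083085) = 0.0288.
z = (0.6109 − 0.581)/0.0288 = 0.0299/0.0288 = 1.04.

z = 1.04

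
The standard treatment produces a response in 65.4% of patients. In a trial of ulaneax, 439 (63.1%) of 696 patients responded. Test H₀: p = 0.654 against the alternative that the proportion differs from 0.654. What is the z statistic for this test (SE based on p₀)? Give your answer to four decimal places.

p̂ = 439/696 ≈ 0.630747.
Under H₀, SE = √(0.654·0.346/696) = √(0.000325121) = 0.018031.
z = (0.630747 − 0.654)/0.018031 = -0.023253/0.018031 = -1.2896.
Two-sided p-value ≈ 2·Φ(−1.290) = 0.1972.

z = -1.2896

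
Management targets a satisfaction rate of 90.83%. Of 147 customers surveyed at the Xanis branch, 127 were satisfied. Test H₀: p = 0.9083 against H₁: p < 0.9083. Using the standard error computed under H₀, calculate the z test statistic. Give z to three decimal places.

z = -1.863

p̂ = 127/147 ≈ 0.86395.
Standard error under H₀: √(0.9083×0.0917/147) = 0.02380.
z = (0.86395 − 0.9083)/0.02380 = -0.04435/0.02380 = -1.863.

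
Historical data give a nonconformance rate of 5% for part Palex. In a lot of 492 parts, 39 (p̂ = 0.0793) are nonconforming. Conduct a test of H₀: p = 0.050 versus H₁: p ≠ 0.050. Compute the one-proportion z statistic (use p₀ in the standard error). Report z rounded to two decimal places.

z = 2.98

p̂ = 39/492 = 0.07927.
Under H₀, SE = √(0.05·0.95/492) = √(9.65447e-05) = 0.00983.
z = (0.07927 − 0.05)/0.00983 = 0.02927/0.00983 = 2.98.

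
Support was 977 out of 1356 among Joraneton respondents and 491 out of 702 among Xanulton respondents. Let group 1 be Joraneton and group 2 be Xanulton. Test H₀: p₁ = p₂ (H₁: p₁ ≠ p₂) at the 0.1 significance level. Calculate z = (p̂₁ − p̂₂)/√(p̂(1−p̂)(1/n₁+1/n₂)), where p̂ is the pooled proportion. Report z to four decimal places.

p̂₁ = 977/1356 = 0.720501, p̂₂ = 491/702 = 0.699430.
Pooled p̂ = (977+491)/(1356+702) = 1468/2058 = 0.713314.
SE = √(0.204497 × 0.00216196) = 0.021027.
z = (0.720501 − 0.699430)/0.021027 = 0.021071/0.021027 = 1.0021.
p-value = 2·P(Z > 1.002) ≈ 0.3163, so at α = 0.1 we fail to reject H₀.

z = 1.0021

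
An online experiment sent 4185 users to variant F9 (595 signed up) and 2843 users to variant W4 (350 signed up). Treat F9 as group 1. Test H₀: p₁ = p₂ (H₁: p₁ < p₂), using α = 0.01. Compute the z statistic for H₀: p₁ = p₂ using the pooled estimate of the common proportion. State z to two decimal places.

z = 2.30

p̂₁ = 595/4185 = 0.1422, p̂₂ = 350/2843 = 0.1231.
Pooled p̂ = (595+350)/(4185+2843) = 945/7028 = 0.1345.
SE = √(0.116382 × 0.00059069) = 0.0083.
z = (0.1422 − 0.1231)/0.0083 = 0.0191/0.0083 = 2.30.
p-value = P(Z < 2.299) ≈ 0.9893; since p > α = 0.01, fail to reject H₀.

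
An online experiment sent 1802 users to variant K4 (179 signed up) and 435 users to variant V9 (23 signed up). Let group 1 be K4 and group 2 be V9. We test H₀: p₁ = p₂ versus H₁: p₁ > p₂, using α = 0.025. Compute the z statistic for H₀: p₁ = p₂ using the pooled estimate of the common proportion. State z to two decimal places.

z = 3.03

p̂₁ = 179/1802 = 0.0993, p̂₂ = 23/435 = 0.0529.
Pooled p̂ = (179+23)/(1802+435) = 202/2237 = 0.0903.
SE = √(0.0821455 × 0.00285379) = 0.0153.
z = (0.0993 − 0.0529)/0.0153 = 0.0464/0.0153 = 3.03.
p-value = P(Z > 3.034) ≈ 0.0012, so at α = 0.025 we reject H₀.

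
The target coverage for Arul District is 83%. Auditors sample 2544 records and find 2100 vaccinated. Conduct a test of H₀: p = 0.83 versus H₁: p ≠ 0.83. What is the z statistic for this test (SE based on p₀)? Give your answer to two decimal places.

p̂ = 2100/2544 ≈ 0.8255.
Standard error under H₀: √(0.83×0.17/2544) = 0.0074.
z = (0.8255 − 0.83)/0.0074 = -0.0045/0.0074 = -0.61.

z = -0.61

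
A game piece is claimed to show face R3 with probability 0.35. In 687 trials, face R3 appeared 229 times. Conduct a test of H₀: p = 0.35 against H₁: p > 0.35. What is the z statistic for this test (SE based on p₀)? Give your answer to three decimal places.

p̂ = 229/687 = 0.33333.
Standard error under H₀: √(0.35×0.65/687) = 0.01820.
z = (0.33333 − 0.35)/0.01820 = -0.01667/0.01820 = -0.916.
p-value = P(Z > -0.916) ≈ 0.8201.

z = -0.916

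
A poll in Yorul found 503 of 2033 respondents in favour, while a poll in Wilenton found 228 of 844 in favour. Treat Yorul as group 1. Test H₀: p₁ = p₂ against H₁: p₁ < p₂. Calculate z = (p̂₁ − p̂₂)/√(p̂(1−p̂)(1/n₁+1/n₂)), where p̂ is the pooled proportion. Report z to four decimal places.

p̂₁ = 503/2033 ≈ 0.247418, p̂₂ = 228/844 ≈ 0.270142.
Pooled p̂ = (503+228)/(2033+844) = 731/2877 = 0.254084.
SE = √(p̂(1−p̂)(1/n₁+1/n₂)) = √(0.254084·0.745916·0.00167672) = √(0.000317781) = 0.017826.
z = (0.247418 − 0.270142)/0.017826 = -0.022724/0.017826 = -1.2748.

z = -1.2748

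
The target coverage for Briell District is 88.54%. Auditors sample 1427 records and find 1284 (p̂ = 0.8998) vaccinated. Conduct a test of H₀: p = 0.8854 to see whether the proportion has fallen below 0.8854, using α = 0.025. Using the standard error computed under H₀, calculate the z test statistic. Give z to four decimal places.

z = 1.7065

p̂ = 1284/1427 = 0.8997898.
Standard error under H₀: √(0.8854×0.1146/1427) = 0.0084324.
z = (0.8997898 − 0.8854)/0.0084324 = 0.0143898/0.0084324 = 1.7065.
p-value = P(Z < 1.706) ≈ 0.9560. With α = 0.025, fail to reject H₀.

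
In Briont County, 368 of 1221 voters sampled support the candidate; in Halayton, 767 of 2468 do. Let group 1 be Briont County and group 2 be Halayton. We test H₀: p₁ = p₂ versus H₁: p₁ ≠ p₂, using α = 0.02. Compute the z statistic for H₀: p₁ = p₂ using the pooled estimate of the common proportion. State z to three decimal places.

p̂₁ = 368/1221 ≈ 0.30139, p̂₂ = 767/2468 ≈ 0.31078.
Pooled p̂ = (368+767)/(1221+2468) = 1135/3689 = 0.30767.
SE = √(0.21301 × 0.00122419) = 0.01615.
z = (0.30139 − 0.31078)/0.01615 = -0.00939/0.01615 = -0.581.
Two-sided p-value ≈ 2·Φ(−0.581) = 0.5611. With α = 0.02, fail to reject H₀.

z = -0.581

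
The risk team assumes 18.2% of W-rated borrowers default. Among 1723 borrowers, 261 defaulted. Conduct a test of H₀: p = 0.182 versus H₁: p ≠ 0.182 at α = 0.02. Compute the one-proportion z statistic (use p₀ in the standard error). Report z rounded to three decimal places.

z = -3.283

p̂ = 261/1723 = 0.151480.
SE = √(p₀(1−p₀)/n) = √(0.14888/1723) = 0.009295.
z = (0.151480 − 0.182)/0.009295 = -0.030520/0.009295 = -3.283.
Two-sided p-value ≈ 2·Φ(−3.283) = 0.0010, so at α = 0.02 we reject H₀.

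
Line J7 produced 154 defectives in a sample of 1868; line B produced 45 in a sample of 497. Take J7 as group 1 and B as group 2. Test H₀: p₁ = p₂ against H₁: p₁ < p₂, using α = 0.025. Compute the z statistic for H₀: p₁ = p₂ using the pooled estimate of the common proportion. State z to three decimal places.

p̂₁ = 154/1868 ≈ 0.08244, p̂₂ = 45/497 ≈ 0.09054.
Pooled p̂ = (154+45)/(1868+497) = 199/2365 = 0.08414.
SE = √(p̂(1−p̂)(1/n₁+1/n₂)) = √(0.08414·0.91586·0.0025474) = √(0.000196312) = 0.01401.
z = (0.08244 − 0.09054)/0.01401 = -0.00810/0.01401 = -0.578.
p-value = P(Z < -0.578) ≈ 0.2815; since p > α = 0.025, fail to reject H₀.

z = -0.578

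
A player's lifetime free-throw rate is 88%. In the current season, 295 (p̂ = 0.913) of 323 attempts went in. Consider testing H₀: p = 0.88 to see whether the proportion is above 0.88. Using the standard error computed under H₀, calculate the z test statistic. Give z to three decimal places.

z = 1.842

p̂ = 295/323 ≈ 0.91331.
SE = √(p₀(1−p₀)/n) = √(0.1056/323) = 0.01808.
z = (0.91331 − 0.88)/0.01808 = 0.03331/0.01808 = 1.842.
p-value = P(Z > 1.842) ≈ 0.0327.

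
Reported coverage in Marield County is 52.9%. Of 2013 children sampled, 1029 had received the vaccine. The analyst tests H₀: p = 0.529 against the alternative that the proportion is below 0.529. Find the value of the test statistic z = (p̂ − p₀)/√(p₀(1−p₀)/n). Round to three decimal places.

z = -1.602

p̂ = 1029/2013 ≈ 0.511177.
SE = √(p₀(1−p₀)/n) = √(0.24916/2013) = 0.011125.
z = (0.511177 − 0.529)/0.011125 = -0.017823/0.011125 = -1.602.
p-value = P(Z < -1.602) ≈ 0.0546.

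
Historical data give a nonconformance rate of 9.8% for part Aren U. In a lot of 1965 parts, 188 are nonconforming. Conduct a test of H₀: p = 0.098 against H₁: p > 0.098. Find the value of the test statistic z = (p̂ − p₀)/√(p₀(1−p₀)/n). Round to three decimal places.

p̂ = 188/1965 = 0.09567.
Standard error under H₀: √(0.098×0.902/1965) = 0.00671.
z = (0.09567 − 0.098)/0.00671 = -0.00233/0.00671 = -0.347.
p-value = P(Z > -0.347) ≈ 0.6356.

z = -0.347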